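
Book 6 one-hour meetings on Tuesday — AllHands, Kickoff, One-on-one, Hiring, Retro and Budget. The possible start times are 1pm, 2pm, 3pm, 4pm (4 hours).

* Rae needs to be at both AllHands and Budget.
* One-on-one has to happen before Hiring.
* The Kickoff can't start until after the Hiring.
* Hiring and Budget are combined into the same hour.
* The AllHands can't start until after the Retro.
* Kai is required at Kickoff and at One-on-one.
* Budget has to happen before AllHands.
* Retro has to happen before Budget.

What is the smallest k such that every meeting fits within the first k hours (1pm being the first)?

3 hours

The precedence chain requires at least 3 distinct hours.
3 works (last occupied hour: 3pm): for example One-on-one -> 1pm; Retro -> 1pm; Budget -> 2pm; Hiring -> 2pm; Kickoff -> 3pm; AllHands -> 3pm.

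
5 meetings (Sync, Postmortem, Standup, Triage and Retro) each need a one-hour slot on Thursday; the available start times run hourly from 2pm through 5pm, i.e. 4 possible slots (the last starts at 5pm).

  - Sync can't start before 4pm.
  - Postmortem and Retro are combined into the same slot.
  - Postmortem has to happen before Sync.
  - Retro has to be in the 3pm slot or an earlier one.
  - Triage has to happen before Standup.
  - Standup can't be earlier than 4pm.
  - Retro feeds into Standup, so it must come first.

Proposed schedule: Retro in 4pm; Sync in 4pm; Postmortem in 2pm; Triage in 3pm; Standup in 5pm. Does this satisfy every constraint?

No — it violates: Postmortem and Retro are combined into the same slot

Postmortem and Retro are combined into the same slot — violated.
Retro feeds into Standup, so it must come first — holds.
Standup can't be earlier than 4pm — holds.
Postmortem has to happen before Sync — holds.
Retro has to be in the 3pm slot or an earlier one — violated.
Triage has to happen before Standup — holds.
Sync can't start before 4pm — holds.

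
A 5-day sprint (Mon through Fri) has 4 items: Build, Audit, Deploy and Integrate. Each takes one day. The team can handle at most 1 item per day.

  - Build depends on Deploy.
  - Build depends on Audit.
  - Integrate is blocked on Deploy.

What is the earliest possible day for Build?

Wed

Precedence pushes Build to at least Tue.
Build at Wed is achievable: Integrate -> Thu, Build -> Wed, Deploy -> Mon, Audit -> Tue.
Nothing earlier works — the capacity limit rule out every day before Wed.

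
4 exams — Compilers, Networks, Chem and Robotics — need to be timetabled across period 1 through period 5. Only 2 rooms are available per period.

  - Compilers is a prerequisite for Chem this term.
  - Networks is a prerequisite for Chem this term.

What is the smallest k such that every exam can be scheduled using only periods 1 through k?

2 periods

The precedence chain requires at least 2 distinct periods.
With at most 2 per period and 4 exams, at least 2 periods are needed.
2 works (last occupied period: period 2): for example Chem=period 2; Networks=period 1; Robotics=period 2; Compilers=period 1.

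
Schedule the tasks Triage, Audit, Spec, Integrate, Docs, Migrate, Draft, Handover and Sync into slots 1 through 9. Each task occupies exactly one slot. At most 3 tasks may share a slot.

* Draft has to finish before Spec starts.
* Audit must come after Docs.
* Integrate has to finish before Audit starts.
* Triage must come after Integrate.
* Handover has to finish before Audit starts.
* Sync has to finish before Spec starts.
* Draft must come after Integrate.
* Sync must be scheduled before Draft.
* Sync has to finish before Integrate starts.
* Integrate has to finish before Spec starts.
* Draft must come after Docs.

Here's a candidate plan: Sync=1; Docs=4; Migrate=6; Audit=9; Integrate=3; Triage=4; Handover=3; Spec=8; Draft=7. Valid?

Sync has to finish before Integrate starts — holds.
Integrate has to finish before Spec starts — holds.
Draft must come after Docs — holds.
Triage must come after Integrate — holds.
Integrate has to finish before Audit starts — holds.
Sync has to finish before Spec starts — holds.
Handover has to finish before Audit starts — holds.
At most 3 tasks may share a slot — holds.
Draft has to finish before Spec starts — holds.
Draft must come after Integrate — holds.
Audit must come after Docs — holds.
Sync must be scheduled before Draft — holds.

Yes, all constraints hold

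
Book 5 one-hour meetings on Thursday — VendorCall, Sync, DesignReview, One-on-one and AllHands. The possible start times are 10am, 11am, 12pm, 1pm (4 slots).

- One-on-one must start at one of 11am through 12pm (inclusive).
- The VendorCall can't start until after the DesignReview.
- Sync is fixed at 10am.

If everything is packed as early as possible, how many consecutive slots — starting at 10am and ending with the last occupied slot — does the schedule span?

2 slots

The precedence chain requires at least 2 distinct slots.
2 works (last occupied slot: 11am): for example AllHands -> 10am, DesignReview -> 10am, One-on-one -> 11am, Sync -> 10am, VendorCall -> 11am.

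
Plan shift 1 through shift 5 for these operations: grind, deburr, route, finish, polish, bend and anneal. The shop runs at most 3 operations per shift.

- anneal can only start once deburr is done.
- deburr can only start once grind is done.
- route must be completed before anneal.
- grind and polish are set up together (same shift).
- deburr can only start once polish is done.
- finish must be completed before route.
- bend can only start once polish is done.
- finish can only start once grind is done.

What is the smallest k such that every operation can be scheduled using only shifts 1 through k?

The precedence chain requires at least 4 distinct shifts.
With at most 3 per shift and 7 operations, at least 3 shifts are needed.
4 works (last occupied shift: shift 4): for example grind -> shift 1, finish -> shift 2, bend -> shift 2, deburr -> shift 2, polish -> shift 1, anneal -> shift 4, route -> shift 3.

4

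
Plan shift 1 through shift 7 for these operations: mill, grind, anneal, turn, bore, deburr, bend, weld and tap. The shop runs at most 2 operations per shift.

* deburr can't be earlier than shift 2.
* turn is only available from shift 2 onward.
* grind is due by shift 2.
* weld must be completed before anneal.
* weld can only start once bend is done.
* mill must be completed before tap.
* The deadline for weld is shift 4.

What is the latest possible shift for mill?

shift 6

Downstream work caps mill at shift 6.
mill at shift 6 is achievable: deburr in shift 3; anneal in shift 3; bore in shift 4; turn in shift 2; tap in shift 7; mill in shift 6; weld in shift 2; bend in shift 1; grind in shift 1.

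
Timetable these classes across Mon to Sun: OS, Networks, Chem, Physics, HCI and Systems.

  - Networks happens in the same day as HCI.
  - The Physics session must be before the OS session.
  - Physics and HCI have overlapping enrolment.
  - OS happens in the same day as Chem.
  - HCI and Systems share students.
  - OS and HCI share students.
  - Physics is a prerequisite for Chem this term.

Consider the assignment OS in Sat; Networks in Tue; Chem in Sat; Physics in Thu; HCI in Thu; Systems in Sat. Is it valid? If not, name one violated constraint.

No — it violates: Physics and HCI have overlapping enrolment

Networks happens in the same day as HCI — violated.
Physics is a prerequisite for Chem this term — holds.
Physics and HCI have overlapping enrolment — violated.
OS happens in the same day as Chem — holds.
HCI and Systems share students — holds.
OS and HCI share students — holds.
The Physics session must be before the OS session — holds.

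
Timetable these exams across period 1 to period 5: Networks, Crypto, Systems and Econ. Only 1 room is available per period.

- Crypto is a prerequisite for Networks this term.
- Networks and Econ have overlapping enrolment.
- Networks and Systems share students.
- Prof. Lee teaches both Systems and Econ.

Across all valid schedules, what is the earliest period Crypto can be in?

period 1

Downstream work caps Crypto at period 4.
Crypto at period 1 is achievable: Systems -> period 3, Crypto -> period 1, Econ -> period 4, Networks -> period 2.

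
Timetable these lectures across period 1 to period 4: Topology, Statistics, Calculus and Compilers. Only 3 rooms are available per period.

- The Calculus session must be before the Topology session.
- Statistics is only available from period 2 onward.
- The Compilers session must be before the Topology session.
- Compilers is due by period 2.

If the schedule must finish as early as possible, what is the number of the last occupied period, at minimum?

period 2

The precedence chain requires at least 2 distinct periods.
With at most 3 per period and 4 lectures, at least 2 periods are needed.
2 works (last occupied period: period 2): for example Topology in period 2; Compilers in period 1; Calculus in period 1; Statistics in period 2.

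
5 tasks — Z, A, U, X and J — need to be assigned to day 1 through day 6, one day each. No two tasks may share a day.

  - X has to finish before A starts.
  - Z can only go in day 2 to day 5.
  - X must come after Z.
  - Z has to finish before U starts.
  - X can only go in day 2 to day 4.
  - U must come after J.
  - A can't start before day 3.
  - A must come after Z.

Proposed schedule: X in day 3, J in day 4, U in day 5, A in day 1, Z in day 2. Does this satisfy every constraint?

No — it violates: A can't start before day 3

Z can only go in day 2 to day 5 — holds.
U must come after J — holds.
Z has to finish before U starts — holds.
A can't start before day 3 — violated.
X has to finish before A starts — violated.
A must come after Z — violated.
No two tasks may share a day — holds.
X can only go in day 2 to day 4 — holds.
X must come after Z — holds.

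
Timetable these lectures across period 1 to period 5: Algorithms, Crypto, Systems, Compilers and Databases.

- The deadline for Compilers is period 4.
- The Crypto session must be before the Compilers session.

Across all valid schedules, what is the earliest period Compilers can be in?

period 2

Precedence pushes Compilers to at least period 2; Compilers's own window allows nothing later than period 4.
Compilers at period 2 is achievable: Compilers=period 2, Systems=period 1, Databases=period 1, Crypto=period 1, Algorithms=period 1.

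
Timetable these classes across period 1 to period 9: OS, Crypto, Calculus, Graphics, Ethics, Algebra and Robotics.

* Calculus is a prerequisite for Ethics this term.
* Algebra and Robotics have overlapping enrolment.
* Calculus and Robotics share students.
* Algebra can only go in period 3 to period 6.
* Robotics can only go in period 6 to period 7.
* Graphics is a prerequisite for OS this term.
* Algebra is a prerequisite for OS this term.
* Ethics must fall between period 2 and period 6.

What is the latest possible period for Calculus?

period 5

Downstream work caps Calculus at period 5.
Calculus at period 5 is achievable: Robotics -> period 6, Graphics -> period 1, Calculus -> period 5, Ethics -> period 6, Algebra -> period 3, OS -> period 4, Crypto -> period 1.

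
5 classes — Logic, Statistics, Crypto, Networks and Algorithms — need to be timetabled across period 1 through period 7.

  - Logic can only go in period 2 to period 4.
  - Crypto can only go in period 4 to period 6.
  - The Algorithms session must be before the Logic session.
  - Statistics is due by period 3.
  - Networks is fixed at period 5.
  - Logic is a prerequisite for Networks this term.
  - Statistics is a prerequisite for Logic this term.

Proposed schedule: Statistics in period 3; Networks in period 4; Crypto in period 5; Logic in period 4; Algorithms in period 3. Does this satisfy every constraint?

Logic is a prerequisite for Networks this term — violated.
Logic can only go in period 2 to period 4 — holds.
Statistics is due by period 3 — holds.
Crypto can only go in period 4 to period 6 — holds.
Statistics is a prerequisite for Logic this term — holds.
The Algorithms session must be before the Logic session — holds.
Networks is fixed at period 5 — violated.

Invalid. Networks is fixed at period 5.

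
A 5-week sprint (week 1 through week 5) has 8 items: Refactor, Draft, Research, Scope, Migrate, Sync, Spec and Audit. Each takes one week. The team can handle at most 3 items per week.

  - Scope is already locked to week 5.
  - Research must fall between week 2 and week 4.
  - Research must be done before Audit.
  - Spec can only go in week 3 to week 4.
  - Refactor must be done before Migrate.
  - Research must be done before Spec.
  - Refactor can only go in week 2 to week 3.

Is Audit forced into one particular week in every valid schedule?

No

Audit can be week 3 (e.g. Scope in week 5; Sync in week 1; Spec in week 3; Refactor in week 2; Audit in week 3; Research in week 2; Draft in week 1; Migrate in week 3) or week 4 (e.g. Draft -> week 1; Refactor -> week 2; Scope -> week 5; Research -> week 2; Sync -> week 1; Migrate -> week 3; Spec -> week 3; Audit -> week 4).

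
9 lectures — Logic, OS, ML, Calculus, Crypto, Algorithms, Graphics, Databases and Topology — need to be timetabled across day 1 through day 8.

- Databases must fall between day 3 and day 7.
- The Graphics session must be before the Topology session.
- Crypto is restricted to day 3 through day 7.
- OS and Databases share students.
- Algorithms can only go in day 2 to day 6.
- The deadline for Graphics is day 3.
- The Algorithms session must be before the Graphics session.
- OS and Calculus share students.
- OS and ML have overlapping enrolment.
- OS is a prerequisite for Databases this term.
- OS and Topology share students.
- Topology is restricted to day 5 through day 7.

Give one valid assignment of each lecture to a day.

Logic -> day 1, Graphics -> day 3, Calculus -> day 2, ML -> day 2, OS -> day 1, Crypto -> day 3, Databases -> day 3, Topology -> day 5, Algorithms -> day 2

Checking: Algorithms(day 2) before Graphics(day 3); Graphics(day 3) before Topology(day 5); OS(day 1) before Databases(day 3); OS(day 1) != Topology(day 5); OS(day 1) != Databases(day 3); OS(day 1) != ML(day 2); OS(day 1) != Calculus(day 2); Algorithms=day 2 in [day 2,day 6]; Databases=day 3 in [day 3,day 7]; Graphics=day 3 in [day 1,day 3]; Crypto=day 3 in [day 3,day 7]; Topology=day 5 in [day 5,day 7].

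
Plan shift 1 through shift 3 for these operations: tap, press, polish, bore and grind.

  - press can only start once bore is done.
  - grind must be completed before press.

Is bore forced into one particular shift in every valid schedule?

No

bore can be shift 1 (e.g. grind in shift 1; polish in shift 1; bore in shift 1; tap in shift 1; press in shift 2) or shift 2 (e.g. press -> shift 3; bore -> shift 2; tap -> shift 1; polish -> shift 1; grind -> shift 1).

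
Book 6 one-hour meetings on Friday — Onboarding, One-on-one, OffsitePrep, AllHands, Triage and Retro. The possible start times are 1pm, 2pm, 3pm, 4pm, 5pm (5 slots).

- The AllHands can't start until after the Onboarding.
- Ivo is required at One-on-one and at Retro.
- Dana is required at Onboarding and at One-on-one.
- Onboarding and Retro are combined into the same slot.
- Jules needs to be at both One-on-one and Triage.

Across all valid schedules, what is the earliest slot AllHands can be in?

2pm

Precedence pushes AllHands to at least 2pm.
AllHands at 2pm is achievable: AllHands in 2pm, Triage in 1pm, One-on-one in 2pm, Retro in 1pm, Onboarding in 1pm, OffsitePrep in 1pm.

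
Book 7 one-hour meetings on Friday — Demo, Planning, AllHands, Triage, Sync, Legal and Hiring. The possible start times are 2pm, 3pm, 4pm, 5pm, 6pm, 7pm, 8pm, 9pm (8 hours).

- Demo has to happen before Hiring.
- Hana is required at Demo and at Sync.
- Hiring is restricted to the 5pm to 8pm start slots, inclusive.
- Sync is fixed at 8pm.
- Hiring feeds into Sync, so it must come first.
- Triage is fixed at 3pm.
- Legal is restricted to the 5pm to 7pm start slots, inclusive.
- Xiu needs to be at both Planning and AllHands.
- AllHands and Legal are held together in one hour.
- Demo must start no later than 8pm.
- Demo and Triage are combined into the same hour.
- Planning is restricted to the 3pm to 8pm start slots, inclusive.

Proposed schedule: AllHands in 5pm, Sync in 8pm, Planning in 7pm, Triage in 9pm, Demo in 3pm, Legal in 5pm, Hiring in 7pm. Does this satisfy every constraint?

No — it violates: Triage is fixed at 3pm

Demo must start no later than 8pm — holds.
Triage is fixed at 3pm — violated.
Demo and Triage are combined into the same hour — violated.
Hana is required at Demo and at Sync — holds.
AllHands and Legal are held together in one hour — holds.
Hiring feeds into Sync, so it must come first — holds.
Demo has to happen before Hiring — holds.
Hiring is restricted to the 5pm to 8pm start slots, inclusive — holds.
Planning is restricted to the 3pm to 8pm start slots, inclusive — holds.
Xiu needs to be at both Planning and AllHands — holds.
Sync is fixed at 8pm — holds.
Legal is restricted to the 5pm to 7pm start slots, inclusive — holds.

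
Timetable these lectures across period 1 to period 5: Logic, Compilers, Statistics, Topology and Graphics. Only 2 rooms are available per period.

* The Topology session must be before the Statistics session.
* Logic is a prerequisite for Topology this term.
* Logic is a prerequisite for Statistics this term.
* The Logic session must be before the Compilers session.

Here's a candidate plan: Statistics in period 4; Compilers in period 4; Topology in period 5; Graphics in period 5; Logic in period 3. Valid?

Logic is a prerequisite for Statistics this term — holds.
Only 2 rooms are available per period — holds.
The Logic session must be before the Compilers session — holds.
The Topology session must be before the Statistics session — violated.
Logic is a prerequisite for Topology this term — holds.

No — it violates: The Topology session must be before the Statistics session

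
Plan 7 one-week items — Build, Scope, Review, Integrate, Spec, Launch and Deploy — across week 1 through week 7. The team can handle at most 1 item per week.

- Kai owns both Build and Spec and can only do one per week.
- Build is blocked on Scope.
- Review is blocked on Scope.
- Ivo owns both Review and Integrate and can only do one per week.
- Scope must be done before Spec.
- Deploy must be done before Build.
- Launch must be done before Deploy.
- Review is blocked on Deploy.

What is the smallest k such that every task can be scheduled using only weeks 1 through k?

The precedence chain requires at least 3 distinct weeks.
With at most 1 per week and 7 tasks, at least 7 weeks are needed.
7 works (last occupied week: week 7): for example Integrate=week 7, Spec=week 6, Review=week 5, Launch=week 2, Scope=week 1, Build=week 4, Deploy=week 3.

7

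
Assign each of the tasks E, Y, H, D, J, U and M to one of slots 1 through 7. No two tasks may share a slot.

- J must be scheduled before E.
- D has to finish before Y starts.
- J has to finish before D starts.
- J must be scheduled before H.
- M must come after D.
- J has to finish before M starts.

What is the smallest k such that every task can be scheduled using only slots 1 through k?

7 slots

The precedence chain requires at least 3 distinct slots.
With at most 1 per slot and 7 tasks, at least 7 slots are needed.
7 works (last occupied slot: 7): for example M in 3; H in 6; D in 2; E in 4; U in 7; Y in 5; J in 1.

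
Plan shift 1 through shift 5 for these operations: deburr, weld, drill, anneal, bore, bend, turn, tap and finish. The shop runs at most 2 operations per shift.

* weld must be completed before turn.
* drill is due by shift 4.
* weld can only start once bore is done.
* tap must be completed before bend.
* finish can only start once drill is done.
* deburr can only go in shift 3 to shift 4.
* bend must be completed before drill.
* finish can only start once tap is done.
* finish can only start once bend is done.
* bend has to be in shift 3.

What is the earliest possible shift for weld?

shift 2

Precedence pushes weld to at least shift 2; downstream work caps weld at shift 4.
weld at shift 2 is achievable: anneal=shift 2, weld=shift 2, bend=shift 3, bore=shift 1, tap=shift 1, deburr=shift 3, finish=shift 5, turn=shift 4, drill=shift 4.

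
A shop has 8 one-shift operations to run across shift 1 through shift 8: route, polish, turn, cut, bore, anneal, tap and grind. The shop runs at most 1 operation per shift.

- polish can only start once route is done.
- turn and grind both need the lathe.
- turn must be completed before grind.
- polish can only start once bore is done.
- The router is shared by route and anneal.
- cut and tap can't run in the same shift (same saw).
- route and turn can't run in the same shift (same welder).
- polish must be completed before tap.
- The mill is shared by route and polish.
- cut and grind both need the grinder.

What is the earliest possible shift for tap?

shift 4

Precedence pushes tap to at least shift 3.
tap at shift 4 is achievable: anneal in shift 8, tap in shift 4, route in shift 1, polish in shift 3, bore in shift 2, cut in shift 7, turn in shift 5, grind in shift 6.
Nothing earlier works — the conflict and capacity constraints rule out every shift before shift 4.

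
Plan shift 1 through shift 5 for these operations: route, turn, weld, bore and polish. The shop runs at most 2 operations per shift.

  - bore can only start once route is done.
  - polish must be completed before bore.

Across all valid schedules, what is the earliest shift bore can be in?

Precedence pushes bore to at least shift 2.
bore at shift 2 is achievable: turn -> shift 2; bore -> shift 2; polish -> shift 1; route -> shift 1; weld -> shift 3.

shift 2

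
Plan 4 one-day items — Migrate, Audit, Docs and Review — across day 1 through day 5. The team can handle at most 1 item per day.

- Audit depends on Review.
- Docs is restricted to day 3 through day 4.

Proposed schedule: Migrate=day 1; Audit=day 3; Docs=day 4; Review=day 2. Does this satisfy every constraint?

The team can handle at most 1 item per day — holds.
Audit depends on Review — holds.
Docs is restricted to day 3 through day 4 — holds.

Valid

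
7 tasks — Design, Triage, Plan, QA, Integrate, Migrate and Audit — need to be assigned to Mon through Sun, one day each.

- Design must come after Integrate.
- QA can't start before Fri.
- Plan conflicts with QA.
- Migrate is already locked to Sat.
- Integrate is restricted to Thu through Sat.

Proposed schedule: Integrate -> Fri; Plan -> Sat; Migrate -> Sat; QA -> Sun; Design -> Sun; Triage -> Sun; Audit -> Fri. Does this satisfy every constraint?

QA can't start before Fri — holds.
Design must come after Integrate — holds.
Integrate is restricted to Thu through Sat — holds.
Plan conflicts with QA — holds.
Migrate is already locked to Sat — holds.

Yes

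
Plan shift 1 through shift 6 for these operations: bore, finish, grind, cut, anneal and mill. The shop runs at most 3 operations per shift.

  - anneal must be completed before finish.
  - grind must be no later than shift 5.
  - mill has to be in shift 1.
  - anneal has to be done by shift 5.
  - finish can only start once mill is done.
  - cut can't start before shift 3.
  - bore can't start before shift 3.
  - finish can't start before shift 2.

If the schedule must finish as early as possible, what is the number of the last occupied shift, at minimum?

shift 3

The precedence chain requires at least 2 distinct shifts.
With at most 3 per shift and 6 operations, at least 2 shifts are needed.
bore can't be placed before shift 3, so the schedule must run through at least shift 3.
3 works (last occupied shift: shift 3): for example mill in shift 1, bore in shift 3, cut in shift 3, anneal in shift 1, finish in shift 2, grind in shift 1.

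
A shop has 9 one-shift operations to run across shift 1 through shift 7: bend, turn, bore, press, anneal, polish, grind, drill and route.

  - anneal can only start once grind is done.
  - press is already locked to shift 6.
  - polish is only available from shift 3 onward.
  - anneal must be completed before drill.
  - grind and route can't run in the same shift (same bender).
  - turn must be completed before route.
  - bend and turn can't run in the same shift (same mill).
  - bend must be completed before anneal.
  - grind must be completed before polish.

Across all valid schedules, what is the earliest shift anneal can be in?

shift 2

Precedence pushes anneal to at least shift 2; downstream work caps anneal at shift 6.
anneal at shift 2 is achievable: bend in shift 1, drill in shift 3, bore in shift 1, polish in shift 3, grind in shift 1, turn in shift 2, press in shift 6, anneal in shift 2, route in shift 3.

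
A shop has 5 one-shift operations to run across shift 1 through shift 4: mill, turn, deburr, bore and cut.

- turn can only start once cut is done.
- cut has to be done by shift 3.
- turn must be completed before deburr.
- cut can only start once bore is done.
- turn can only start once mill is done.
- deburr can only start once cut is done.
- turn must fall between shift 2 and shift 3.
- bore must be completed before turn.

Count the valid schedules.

Enumerating: mill=shift 1; turn=shift 3; deburr=shift 4; cut=shift 2; bore=shift 1 | mill=shift 2, cut=shift 2, deburr=shift 4, bore=shift 1, turn=shift 3.

2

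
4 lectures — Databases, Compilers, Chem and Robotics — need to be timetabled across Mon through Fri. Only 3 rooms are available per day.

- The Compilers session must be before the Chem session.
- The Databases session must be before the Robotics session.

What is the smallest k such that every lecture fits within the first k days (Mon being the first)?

The precedence chain requires at least 2 distinct days.
With at most 3 per day and 4 lectures, at least 2 days are needed.
2 works (last occupied day: Tue): for example Compilers -> Mon; Chem -> Tue; Databases -> Mon; Robotics -> Tue.

2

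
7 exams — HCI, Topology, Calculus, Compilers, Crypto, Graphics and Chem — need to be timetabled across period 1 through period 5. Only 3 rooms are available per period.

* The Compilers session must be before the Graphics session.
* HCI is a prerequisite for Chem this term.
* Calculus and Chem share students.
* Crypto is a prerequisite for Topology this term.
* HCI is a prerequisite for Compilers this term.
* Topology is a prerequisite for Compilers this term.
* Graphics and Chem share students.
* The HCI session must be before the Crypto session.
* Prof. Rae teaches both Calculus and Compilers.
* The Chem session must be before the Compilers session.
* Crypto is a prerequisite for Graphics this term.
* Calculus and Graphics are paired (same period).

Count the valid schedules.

Enumerating: Topology=period 3, Calculus=period 5, Compilers=period 4, Crypto=period 2, Chem=period 2, Graphics=period 5, HCI=period 1 | HCI=period 1, Compilers=period 4, Calculus=period 5, Topology=period 3, Graphics=period 5, Chem=period 3, Crypto=period 2.

2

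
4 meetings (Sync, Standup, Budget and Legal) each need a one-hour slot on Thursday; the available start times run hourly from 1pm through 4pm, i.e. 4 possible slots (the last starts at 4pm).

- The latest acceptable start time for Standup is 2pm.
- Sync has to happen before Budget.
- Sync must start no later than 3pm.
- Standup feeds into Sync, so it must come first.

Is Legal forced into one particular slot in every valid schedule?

Legal can be 1pm (e.g. Sync=2pm; Legal=1pm; Standup=1pm; Budget=3pm) or 2pm (e.g. Legal in 2pm; Standup in 1pm; Sync in 2pm; Budget in 3pm).

No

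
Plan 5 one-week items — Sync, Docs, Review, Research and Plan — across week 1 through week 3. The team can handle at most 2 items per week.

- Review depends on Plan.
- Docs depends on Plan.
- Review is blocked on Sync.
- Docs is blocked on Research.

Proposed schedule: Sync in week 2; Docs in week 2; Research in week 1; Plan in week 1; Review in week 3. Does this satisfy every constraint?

Review depends on Plan — holds.
Docs depends on Plan — holds.
The team can handle at most 2 items per week — holds.
Review is blocked on Sync — holds.
Docs is blocked on Research — holds.

Yes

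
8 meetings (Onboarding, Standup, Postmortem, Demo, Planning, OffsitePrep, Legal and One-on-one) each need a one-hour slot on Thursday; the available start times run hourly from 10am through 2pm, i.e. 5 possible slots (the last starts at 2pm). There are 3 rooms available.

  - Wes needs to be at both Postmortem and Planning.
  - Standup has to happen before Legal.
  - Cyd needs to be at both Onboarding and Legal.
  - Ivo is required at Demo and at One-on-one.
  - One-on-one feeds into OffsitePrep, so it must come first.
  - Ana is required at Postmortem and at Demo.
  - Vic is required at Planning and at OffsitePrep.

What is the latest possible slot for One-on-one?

Downstream work caps One-on-one at 1pm.
One-on-one at 1pm is achievable: Postmortem=10am, Planning=11am, Legal=11am, OffsitePrep=2pm, Onboarding=10am, Standup=10am, Demo=11am, One-on-one=1pm.

1pm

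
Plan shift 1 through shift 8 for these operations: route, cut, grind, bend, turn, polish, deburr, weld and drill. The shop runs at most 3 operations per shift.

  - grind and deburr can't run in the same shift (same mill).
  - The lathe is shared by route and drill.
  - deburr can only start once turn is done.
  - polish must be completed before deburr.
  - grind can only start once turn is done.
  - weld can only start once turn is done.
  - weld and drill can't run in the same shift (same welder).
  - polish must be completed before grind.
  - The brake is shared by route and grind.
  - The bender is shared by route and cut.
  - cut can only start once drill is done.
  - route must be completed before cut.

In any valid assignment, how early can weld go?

shift 2

Precedence pushes weld to at least shift 2.
weld at shift 2 is achievable: polish=shift 1; weld=shift 2; bend=shift 3; turn=shift 1; route=shift 2; deburr=shift 2; drill=shift 1; cut=shift 3; grind=shift 3.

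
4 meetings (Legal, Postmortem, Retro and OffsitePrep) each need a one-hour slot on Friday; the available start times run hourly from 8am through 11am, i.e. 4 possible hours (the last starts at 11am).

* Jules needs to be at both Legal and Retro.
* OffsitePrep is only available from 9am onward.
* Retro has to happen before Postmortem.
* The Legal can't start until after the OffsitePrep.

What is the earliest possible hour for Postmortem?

Precedence pushes Postmortem to at least 9am.
Postmortem at 9am is achievable: Legal=10am, OffsitePrep=9am, Retro=8am, Postmortem=9am.

9am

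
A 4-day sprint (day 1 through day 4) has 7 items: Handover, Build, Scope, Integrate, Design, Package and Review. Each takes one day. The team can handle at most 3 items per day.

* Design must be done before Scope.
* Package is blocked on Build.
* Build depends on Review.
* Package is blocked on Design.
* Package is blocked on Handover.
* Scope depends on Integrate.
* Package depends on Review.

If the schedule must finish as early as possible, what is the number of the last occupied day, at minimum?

3

The precedence chain requires at least 3 distinct days.
With at most 3 per day and 7 work items, at least 3 days are needed.
3 works (last occupied day: day 3): for example Review -> day 1, Design -> day 1, Package -> day 3, Integrate -> day 1, Handover -> day 2, Build -> day 2, Scope -> day 2.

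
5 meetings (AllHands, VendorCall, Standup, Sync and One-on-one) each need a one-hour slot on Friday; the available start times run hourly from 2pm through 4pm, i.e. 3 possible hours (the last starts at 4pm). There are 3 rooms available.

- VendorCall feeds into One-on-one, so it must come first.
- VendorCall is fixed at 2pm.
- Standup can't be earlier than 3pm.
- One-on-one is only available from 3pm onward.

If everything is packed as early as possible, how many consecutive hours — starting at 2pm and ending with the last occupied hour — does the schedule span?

The precedence chain requires at least 2 distinct hours.
With at most 3 per hour and 5 meetings, at least 2 hours are needed.
2 works (last occupied hour: 3pm): for example One-on-one in 3pm; Sync in 2pm; AllHands in 2pm; Standup in 3pm; VendorCall in 2pm.

2 hours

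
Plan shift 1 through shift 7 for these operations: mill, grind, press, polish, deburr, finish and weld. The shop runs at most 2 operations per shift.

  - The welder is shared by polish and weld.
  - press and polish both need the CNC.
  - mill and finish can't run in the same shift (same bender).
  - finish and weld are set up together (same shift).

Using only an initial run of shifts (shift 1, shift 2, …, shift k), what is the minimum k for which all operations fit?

4 shifts

With at most 2 per shift and 7 operations, at least 4 shifts are needed.
4 works (last occupied shift: shift 4): for example press in shift 2, polish in shift 3, deburr in shift 2, finish in shift 4, mill in shift 1, weld in shift 4, grind in shift 1.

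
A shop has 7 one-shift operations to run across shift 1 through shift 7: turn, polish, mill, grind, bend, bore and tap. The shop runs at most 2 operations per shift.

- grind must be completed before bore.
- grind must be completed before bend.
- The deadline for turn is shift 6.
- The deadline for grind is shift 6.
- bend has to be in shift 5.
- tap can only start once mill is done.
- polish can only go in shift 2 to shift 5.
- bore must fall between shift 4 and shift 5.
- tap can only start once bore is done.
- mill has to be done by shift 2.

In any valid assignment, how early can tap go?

Precedence pushes tap to at least shift 5.
tap at shift 5 is achievable: turn in shift 2; polish in shift 2; bore in shift 4; bend in shift 5; mill in shift 1; tap in shift 5; grind in shift 1.

shift 5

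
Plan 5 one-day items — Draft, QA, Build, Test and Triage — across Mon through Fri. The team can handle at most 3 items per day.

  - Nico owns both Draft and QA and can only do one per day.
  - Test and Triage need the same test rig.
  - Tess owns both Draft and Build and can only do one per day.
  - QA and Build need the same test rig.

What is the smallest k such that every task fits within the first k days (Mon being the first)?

3 days

With at most 3 per day and 5 tasks, at least 2 days are needed.
Could 2 days be enough, i.e. nothing placed later than Tue? No: Draft, QA and Build must all be in different days (Draft/QA can't share; Draft/Build can't share; QA/Build can't share), but only 2 days are available: 3 tasks can't fit in 2 distinct days.
So 2 days is not enough.
3 works (last occupied day: Wed): for example Triage -> Tue; QA -> Tue; Build -> Wed; Draft -> Mon; Test -> Mon.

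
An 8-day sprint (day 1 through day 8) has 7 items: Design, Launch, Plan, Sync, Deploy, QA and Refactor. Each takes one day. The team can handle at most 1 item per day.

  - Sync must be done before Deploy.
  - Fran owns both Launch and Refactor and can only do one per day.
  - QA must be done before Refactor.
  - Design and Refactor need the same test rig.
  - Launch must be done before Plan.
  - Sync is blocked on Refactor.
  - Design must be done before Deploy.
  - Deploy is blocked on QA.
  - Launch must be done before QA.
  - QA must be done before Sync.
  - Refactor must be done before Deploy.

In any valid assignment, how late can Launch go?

Downstream work caps Launch at day 4.
Launch at day 3 is achievable: Refactor in day 5, Launch in day 3, Plan in day 8, Deploy in day 7, QA in day 4, Sync in day 6, Design in day 1.
Nothing later works — the conflict and capacity constraints rule out every day after day 3.

day 3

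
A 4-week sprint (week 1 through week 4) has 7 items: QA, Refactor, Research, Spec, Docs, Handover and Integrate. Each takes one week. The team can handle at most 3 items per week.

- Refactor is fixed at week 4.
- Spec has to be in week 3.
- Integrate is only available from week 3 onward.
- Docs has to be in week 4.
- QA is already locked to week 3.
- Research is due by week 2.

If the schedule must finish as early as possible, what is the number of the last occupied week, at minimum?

4

With at most 3 per week and 7 tasks, at least 3 weeks are needed.
Refactor can't be placed before week 4, so the schedule must run through at least week 4.
4 works (last occupied week: week 4): for example Refactor -> week 4, Docs -> week 4, Research -> week 1, Handover -> week 1, Integrate -> week 3, Spec -> week 3, QA -> week 3.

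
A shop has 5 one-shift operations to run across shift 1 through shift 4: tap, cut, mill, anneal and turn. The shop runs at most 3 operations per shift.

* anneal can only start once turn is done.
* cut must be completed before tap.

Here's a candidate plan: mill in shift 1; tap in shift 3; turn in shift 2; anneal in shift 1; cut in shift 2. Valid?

Invalid. anneal can only start once turn is done.

The shop runs at most 3 operations per shift — holds.
cut must be completed before tap — holds.
anneal can only start once turn is done — violated.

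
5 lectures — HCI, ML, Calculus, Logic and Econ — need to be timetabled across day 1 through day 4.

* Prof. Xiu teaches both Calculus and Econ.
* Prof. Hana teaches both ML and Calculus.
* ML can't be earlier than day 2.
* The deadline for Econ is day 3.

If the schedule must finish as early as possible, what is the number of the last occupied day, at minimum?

2

ML can't be placed before day 2, so the schedule must run through at least day 2.
2 works (last occupied day: day 2): for example HCI -> day 1; Logic -> day 1; Econ -> day 2; ML -> day 2; Calculus -> day 1.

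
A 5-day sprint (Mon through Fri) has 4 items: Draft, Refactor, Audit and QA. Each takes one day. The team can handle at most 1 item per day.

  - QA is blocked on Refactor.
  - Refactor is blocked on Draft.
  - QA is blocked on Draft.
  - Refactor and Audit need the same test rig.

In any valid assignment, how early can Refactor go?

Tue

Precedence pushes Refactor to at least Tue; downstream work caps Refactor at Thu.
Refactor at Tue is achievable: Draft -> Mon; Audit -> Thu; QA -> Wed; Refactor -> Tue.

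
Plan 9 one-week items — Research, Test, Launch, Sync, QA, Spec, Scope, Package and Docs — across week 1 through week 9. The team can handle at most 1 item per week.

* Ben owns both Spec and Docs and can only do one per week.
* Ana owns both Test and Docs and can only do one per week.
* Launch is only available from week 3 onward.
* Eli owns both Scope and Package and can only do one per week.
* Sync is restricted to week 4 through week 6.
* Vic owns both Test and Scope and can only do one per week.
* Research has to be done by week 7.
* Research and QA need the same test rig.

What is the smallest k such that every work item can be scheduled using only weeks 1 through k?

With at most 1 per week and 9 work items, at least 9 weeks are needed.
Sync can't be placed before week 4, so the schedule must run through at least week 4.
9 works (last occupied week: week 9): for example Sync -> week 4, QA -> week 5, Scope -> week 7, Spec -> week 6, Test -> week 2, Package -> week 8, Docs -> week 9, Research -> week 1, Launch -> week 3.

9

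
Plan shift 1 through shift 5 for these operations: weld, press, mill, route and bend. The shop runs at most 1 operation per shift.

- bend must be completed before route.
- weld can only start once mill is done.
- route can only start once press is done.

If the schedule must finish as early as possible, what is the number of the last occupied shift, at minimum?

The precedence chain requires at least 2 distinct shifts.
With at most 1 per shift and 5 operations, at least 5 shifts are needed.
5 works (last occupied shift: shift 5): for example bend=shift 2; mill=shift 4; route=shift 3; weld=shift 5; press=shift 1.

5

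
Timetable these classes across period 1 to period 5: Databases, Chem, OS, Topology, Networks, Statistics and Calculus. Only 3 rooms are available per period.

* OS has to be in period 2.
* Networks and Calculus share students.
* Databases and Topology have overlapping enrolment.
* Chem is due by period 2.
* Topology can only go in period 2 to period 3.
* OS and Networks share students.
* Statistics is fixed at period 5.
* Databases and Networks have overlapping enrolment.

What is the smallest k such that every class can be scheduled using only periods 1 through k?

5 periods

With at most 3 per period and 7 classes, at least 3 periods are needed.
Statistics can't be placed before period 5, so the schedule must run through at least period 5.
5 works (last occupied period: period 5): for example OS in period 2, Chem in period 1, Networks in period 3, Databases in period 1, Topology in period 2, Calculus in period 1, Statistics in period 5.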